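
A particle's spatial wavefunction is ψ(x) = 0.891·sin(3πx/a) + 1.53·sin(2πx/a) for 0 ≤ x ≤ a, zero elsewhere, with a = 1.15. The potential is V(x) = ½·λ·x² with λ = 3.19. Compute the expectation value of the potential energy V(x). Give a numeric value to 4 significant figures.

⟨V⟩ = ∫ V(x)·|ψ|² dx / ∫|ψ|² dx.
On 0 ≤ x ≤ a (j ≠ l): ∫sin²(jπx/a) dx = a/2, ∫sin(jπx/a)·sin(lπx/a) dx = 0; diagonal moments ∫x·sin²(jπx/a) dx = a²/4, ∫x²·sin²(jπx/a) dx = a³·(1/6 − 1/(4j²π²)); cross terms ∫x·sin(jπx/a)·sin(lπx/a) dx = 0 for j + l even and −4jla²/(π²(j² − l²)²) for j + l odd, ∫x²·sin(jπx/a)·sin(lπx/a) dx = (−1)^(j+l)·4jla³/(π²(j² − l²)²); higher powers the same way via product-to-sum and parts.
State is unnormalized: ∫|ψ|² dx = 1.8025, and ∫ψ*·V(x)·ψ dx = 0.58269, so ⟨V⟩ = 0.58269 / 1.8025.
⟨V⟩ = 0.32327.

0.3233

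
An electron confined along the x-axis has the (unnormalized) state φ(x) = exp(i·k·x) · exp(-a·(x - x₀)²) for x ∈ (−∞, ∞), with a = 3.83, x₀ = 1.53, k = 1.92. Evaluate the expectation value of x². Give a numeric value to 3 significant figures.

2.41

⟨x²⟩ = ∫ x²·|φ|² dx / ∫|φ|² dx (integrals over the domain).
Gaussian moments (u = x − x₀): ∫u^(2j)·e^(−2au²) du = (2j−1)!!/(4a)^j · √(π/(2a)), odd powers integrate to 0; here √(π/(2a)) = 0.64041.
State is unnormalized: ∫|φ|² dx = 0.64041, and ∫φ*·x²·φ dx = 1.5409, so ⟨x²⟩ = 1.5409 / 0.64041.
⟨x²⟩ = 2.4062.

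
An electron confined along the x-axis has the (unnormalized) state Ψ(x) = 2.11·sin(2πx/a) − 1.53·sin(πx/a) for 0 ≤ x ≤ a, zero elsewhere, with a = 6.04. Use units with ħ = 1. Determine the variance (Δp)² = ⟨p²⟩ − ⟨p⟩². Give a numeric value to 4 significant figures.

0.8025

Compute ⟨p⟩ and ⟨p²⟩ separately; (Δp)² = ⟨p²⟩ − ⟨p⟩².
d²/dx² sin(jπx/a) = −(jπ/a)²·sin(jπx/a); on 0 ≤ x ≤ a, ∫sin²(jπx/a) dx = a/2 and ∫sin(jπx/a)·sin(lπx/a) dx = 0 for j ≠ l, so only diagonal terms survive in ∫|Ψ|² and ∫Ψ·Ψ″; ∫Ψ·Ψ′ dx = [Ψ²/2] between the walls = 0.
Normalization: ∫|Ψ|² dx = 20.515.
⟨p⟩ = 0.0000 and ⟨p²⟩ = 0.80246.
(Δp)² = 0.80246 − (0.0000)² = 0.80246.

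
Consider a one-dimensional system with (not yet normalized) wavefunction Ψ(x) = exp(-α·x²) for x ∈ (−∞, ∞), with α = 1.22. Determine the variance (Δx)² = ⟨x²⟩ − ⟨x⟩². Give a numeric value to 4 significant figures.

0.2049

Compute ⟨x⟩ and ⟨x²⟩ separately, then (Δx)² = ⟨x²⟩ − ⟨x⟩².
Gaussian moments: ∫x^(2j)·e^(−2αx²) dx = (2j−1)!!/(4α)^j · √(π/(2α)), odd powers integrate to 0; here √(π/(2α)) = 1.1347.
Normalization: ∫|Ψ|² dx = 1.1347.
⟨x⟩ = 0.0000 and ⟨x²⟩ = 0.20492.
(Δx)² = 0.20492 − (0.0000)² = 0.20492.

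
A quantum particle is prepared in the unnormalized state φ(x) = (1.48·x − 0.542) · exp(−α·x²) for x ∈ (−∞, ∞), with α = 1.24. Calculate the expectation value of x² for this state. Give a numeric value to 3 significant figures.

0.444

⟨x²⟩ = ∫ x²·|φ|² dx / ∫|φ|² dx (integrals over the domain).
Expand each integrand as polynomial × e^(−2αx²) and use ∫x^(2j)·e^(−2αx²) dx = (2j−1)!!/(4α)^j · √(π/(2α)), odd powers → 0; here √(π/(2α)) = 1.1255.
State is unnormalized: ∫|φ|² dx = 0.82767, and ∫φ*·x²·φ dx = 0.36729, so ⟨x²⟩ = 0.36729 / 0.82767.
⟨x²⟩ = 0.44376.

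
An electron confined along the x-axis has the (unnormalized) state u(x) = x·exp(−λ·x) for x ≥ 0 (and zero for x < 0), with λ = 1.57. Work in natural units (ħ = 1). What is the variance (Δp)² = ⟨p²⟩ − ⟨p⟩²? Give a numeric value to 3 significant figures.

Compute ⟨p⟩ and ⟨p²⟩ separately; (Δp)² = ⟨p²⟩ − ⟨p⟩².
Differentiate x·exp(−λ·x) with the product rule; every integrand then reduces to terms xʲ·e^(−2λx) on [0, ∞), with ∫₀^∞ xʲ·e^(−2λx) dx = j!/(2λ)^(j+1).
Normalization: ∫|u|² dx = 0.064601.
⟨p⟩ = 0.0000 and ⟨p²⟩ = 2.4649.
(Δp)² = 2.4649 − (0.0000)² = 2.4649.

2.46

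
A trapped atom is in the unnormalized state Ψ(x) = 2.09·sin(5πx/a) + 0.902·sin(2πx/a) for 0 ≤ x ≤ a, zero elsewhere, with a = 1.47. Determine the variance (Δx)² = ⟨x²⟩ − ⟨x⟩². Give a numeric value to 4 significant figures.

Compute ⟨x⟩ and ⟨x²⟩ separately, then (Δx)² = ⟨x²⟩ − ⟨x⟩².
On 0 ≤ x ≤ a (j ≠ l): ∫sin²(jπx/a) dx = a/2, ∫sin(jπx/a)·sin(lπx/a) dx = 0; diagonal moments ∫x·sin²(jπx/a) dx = a²/4, ∫x²·sin²(jπx/a) dx = a³·(1/6 − 1/(4j²π²)); cross terms ∫x·sin(jπx/a)·sin(lπx/a) dx = 0 for j + l even and −4jla²/(π²(j² − l²)²) for j + l odd, ∫x²·sin(jπx/a)·sin(lπx/a) dx = (−1)^(j+l)·4jla³/(π²(j² − l²)²); higher powers the same way via product-to-sum and parts.
Normalization: ∫|Ψ|² dx = 3.8086.
⟨x⟩ = 0.71534 and ⟨x²⟩ = 0.68341.
(Δx)² = 0.68341 − (0.71534)² = 0.17170.

0.1717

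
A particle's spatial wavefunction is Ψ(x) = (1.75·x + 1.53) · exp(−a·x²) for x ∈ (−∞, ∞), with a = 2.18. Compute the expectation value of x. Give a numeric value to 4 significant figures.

⟨x⟩ = ∫ x·|Ψ|² dx / ∫|Ψ|² dx (integrals over the domain).
Expand each integrand as polynomial × e^(−2ax²) and use ∫x^(2j)·e^(−2ax²) dx = (2j−1)!!/(4a)^j · √(π/(2a)), odd powers → 0; here √(π/(2a)) = 0.84885.
State is unnormalized: ∫|Ψ|² dx = 2.2852, and ∫Ψ*·x·Ψ dx = 0.52128, so ⟨x⟩ = 0.52128 / 2.2852.
⟨x⟩ = 0.22811.

0.2281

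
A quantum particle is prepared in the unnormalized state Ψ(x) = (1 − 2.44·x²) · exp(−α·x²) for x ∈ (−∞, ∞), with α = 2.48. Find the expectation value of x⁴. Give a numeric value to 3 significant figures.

⟨x⁴⟩ = ∫ x⁴·|Ψ|² dx / ∫|Ψ|² dx (integrals over the domain).
Expand each integrand as polynomial × e^(−2αx²) and use ∫x^(2j)·e^(−2αx²) dx = (2j−1)!!/(4α)^j · √(π/(2α)), odd powers → 0; here √(π/(2α)) = 0.79586.
State is unnormalized: ∫|Ψ|² dx = 0.54879, and ∫Ψ*·x⁴·Ψ dx = 0.015960, so ⟨x⁴⟩ = 0.015960 / 0.54879.
⟨x⁴⟩ = 0.029083.

0.0291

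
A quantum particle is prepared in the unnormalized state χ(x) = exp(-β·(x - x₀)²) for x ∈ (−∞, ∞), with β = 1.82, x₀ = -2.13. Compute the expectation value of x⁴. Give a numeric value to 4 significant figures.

24.38

⟨x⁴⟩ = ∫ x⁴·|χ|² dx / ∫|χ|² dx (integrals over the domain).
Gaussian moments (u = x − x₀): ∫u^(2j)·e^(−2βu²) du = (2j−1)!!/(4β)^j · √(π/(2β)), odd powers integrate to 0; here √(π/(2β)) = 0.92902.
State is unnormalized: ∫|χ|² dx = 0.92902, and ∫χ*·x⁴·χ dx = 22.649, so ⟨x⁴⟩ = 22.649 / 0.92902.
⟨x⁴⟩ = 24.379.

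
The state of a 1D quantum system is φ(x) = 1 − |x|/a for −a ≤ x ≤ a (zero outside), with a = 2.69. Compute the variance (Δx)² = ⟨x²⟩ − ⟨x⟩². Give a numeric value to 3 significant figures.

Compute ⟨x⟩ and ⟨x²⟩ separately, then (Δx)² = ⟨x²⟩ − ⟨x⟩².
φ is even, so ∫ over [−a, a] = 2∫₀ᵃ with φ = 1 − x/a there: ∫₀ᵃ (1 − x/a)² dx = a/3, ∫₀ᵃ x²(1 − x/a)² dx = a³/30, ∫₀ᵃ x⁴(1 − x/a)² dx = a⁵/105.
Normalization: ∫|φ|² dx = 1.7933.
⟨x⟩ = 0.0000 and ⟨x²⟩ = 0.72361.
(Δx)² = 0.72361 − (0.0000)² = 0.72361.

0.724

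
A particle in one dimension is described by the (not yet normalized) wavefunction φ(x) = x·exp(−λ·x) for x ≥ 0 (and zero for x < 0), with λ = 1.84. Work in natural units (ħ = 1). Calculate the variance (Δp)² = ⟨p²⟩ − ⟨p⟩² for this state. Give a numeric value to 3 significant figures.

Compute ⟨p⟩ and ⟨p²⟩ separately; (Δp)² = ⟨p²⟩ − ⟨p⟩².
Differentiate x·exp(−λ·x) with the product rule; every integrand then reduces to terms xʲ·e^(−2λx) on [0, ∞), with ∫₀^∞ xʲ·e^(−2λx) dx = j!/(2λ)^(j+1).
Normalization: ∫|φ|² dx = 0.040132.
⟨p⟩ = 0.0000 and ⟨p²⟩ = 3.3856.
(Δp)² = 3.3856 − (0.0000)² = 3.3856.

3.39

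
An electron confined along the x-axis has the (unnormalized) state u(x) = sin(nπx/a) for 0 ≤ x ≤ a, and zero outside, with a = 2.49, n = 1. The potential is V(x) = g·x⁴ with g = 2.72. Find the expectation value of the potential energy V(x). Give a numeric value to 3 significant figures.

11.9

⟨V⟩ = ∫ V(x)·|u|² dx / ∫|u|² dx.
With sin²θ = (1 − cos2θ)/2 on 0 ≤ x ≤ a: ∫sin²(nπx/a) dx = a/2, ∫x·sin²(nπx/a) dx = a²/4, ∫x²·sin²(nπx/a) dx = a³·(1/6 − 1/(4n²π²)); higher powers xᵏ the same way, integrating xᵏ·cos(2nπx/a) by parts.
State is unnormalized: ∫|u|² dx = 1.2450, and ∫u*·V(x)·u dx = 14.850, so ⟨V⟩ = 14.850 / 1.2450.
⟨V⟩ = 11.928.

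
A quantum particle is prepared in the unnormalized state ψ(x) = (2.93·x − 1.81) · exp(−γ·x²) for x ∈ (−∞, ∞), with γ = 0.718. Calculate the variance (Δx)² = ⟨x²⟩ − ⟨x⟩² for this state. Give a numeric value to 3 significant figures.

Compute ⟨x⟩ and ⟨x²⟩ separately, then (Δx)² = ⟨x²⟩ − ⟨x⟩².
Expand each integrand as polynomial × e^(−2γx²) and use ∫x^(2j)·e^(−2γx²) dx = (2j−1)!!/(4γ)^j · √(π/(2γ)), odd powers → 0; here √(π/(2γ)) = 1.4791.
Normalization: ∫|ψ|² dx = 9.2670.
⟨x⟩ = -0.58946 and ⟨x²⟩ = 0.68043.
(Δx)² = 0.68043 − (-0.58946)² = 0.33297.

0.333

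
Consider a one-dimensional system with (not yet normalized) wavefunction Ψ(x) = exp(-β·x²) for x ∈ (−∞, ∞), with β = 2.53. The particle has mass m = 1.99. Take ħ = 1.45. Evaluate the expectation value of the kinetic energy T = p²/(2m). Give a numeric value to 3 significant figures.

1.34

T = −(ħ²/2m) d²/dx², so ⟨T⟩ = −(ħ²/2m) ∫ Ψ*·Ψ'' dx / ∫|Ψ|² dx; with m = 1.99.
Gaussian moments: ∫x^(2j)·e^(−2βx²) dx = (2j−1)!!/(4β)^j · √(π/(2β)), odd powers integrate to 0; here √(π/(2β)) = 0.78795. Derivatives: d/dx e^(−βx²) = −2βx·e^(−βx²), d²/dx² e^(−βx²) = (4β²x² − 2β)·e^(−βx²).
State is unnormalized: ∫|Ψ|² dx = 0.78795, and ∫Ψ*·(−ħ²/2m · Ψ'') dx = 1.0531, so ⟨T⟩ = 1.0531 / 0.78795.
⟨T⟩ = 1.3365.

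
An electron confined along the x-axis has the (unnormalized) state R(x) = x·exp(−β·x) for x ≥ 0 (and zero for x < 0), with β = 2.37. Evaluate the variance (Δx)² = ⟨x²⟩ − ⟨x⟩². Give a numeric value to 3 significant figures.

0.134

Compute ⟨x⟩ and ⟨x²⟩ separately, then (Δx)² = ⟨x²⟩ − ⟨x⟩².
Every integrand reduces to terms xʲ·e^(−2βx) on [0, ∞); use ∫₀^∞ xʲ·e^(−2βx) dx = j!/(2β)^(j+1).
Normalization: ∫|R|² dx = 0.018780.
⟨x⟩ = 0.63291 and ⟨x²⟩ = 0.53410.
(Δx)² = 0.53410 − (0.63291)² = 0.13353.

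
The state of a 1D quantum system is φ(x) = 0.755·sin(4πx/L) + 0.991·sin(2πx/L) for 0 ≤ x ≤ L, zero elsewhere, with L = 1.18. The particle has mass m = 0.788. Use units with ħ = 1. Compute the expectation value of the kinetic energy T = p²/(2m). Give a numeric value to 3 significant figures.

37.8

T = −(ħ²/2m) d²/dx², so ⟨T⟩ = −(ħ²/2m) ∫ φ*·φ'' dx / ∫|φ|² dx; with m = 0.788.
d²/dx² sin(jπx/L) = −(jπ/L)²·sin(jπx/L); on 0 ≤ x ≤ L, ∫sin²(jπx/L) dx = L/2 and ∫sin(jπx/L)·sin(lπx/L) dx = 0 for j ≠ l, so only diagonal terms survive in ∫|φ|² and ∫φ·φ″; ∫φ·φ′ dx = [φ²/2] between the walls = 0.
State is unnormalized: ∫|φ|² dx = 0.91574, and ∫φ*·(−ħ²/2m · φ'') dx = 34.626, so ⟨T⟩ = 34.626 / 0.91574.
⟨T⟩ = 37.812.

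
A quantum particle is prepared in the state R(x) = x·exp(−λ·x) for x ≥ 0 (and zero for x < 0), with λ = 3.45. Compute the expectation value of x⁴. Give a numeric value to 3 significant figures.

0.159

⟨x⁴⟩ = ∫ x⁴·|R|² dx / ∫|R|² dx (integrals over the domain).
Every integrand reduces to terms xʲ·e^(−2λx) on [0, ∞); use ∫₀^∞ xʲ·e^(−2λx) dx = j!/(2λ)^(j+1).
State is unnormalized: ∫|R|² dx = 0.0060881, and ∫R*·x⁴·R dx = 0.00096692, so ⟨x⁴⟩ = 0.00096692 / 0.0060881.
⟨x⁴⟩ = 0.15882.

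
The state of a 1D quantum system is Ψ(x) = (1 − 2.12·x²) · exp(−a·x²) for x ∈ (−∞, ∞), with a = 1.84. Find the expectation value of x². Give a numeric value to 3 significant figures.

0.104

⟨x²⟩ = ∫ x²·|Ψ|² dx / ∫|Ψ|² dx (integrals over the domain).
Expand each integrand as polynomial × e^(−2ax²) and use ∫x^(2j)·e^(−2ax²) dx = (2j−1)!!/(4a)^j · √(π/(2a)), odd powers → 0; here √(π/(2a)) = 0.92396.
State is unnormalized: ∫|Ψ|² dx = 0.62166, and ∫Ψ*·x²·Ψ dx = 0.064812, so ⟨x²⟩ = 0.064812 / 0.62166.
⟨x²⟩ = 0.10426.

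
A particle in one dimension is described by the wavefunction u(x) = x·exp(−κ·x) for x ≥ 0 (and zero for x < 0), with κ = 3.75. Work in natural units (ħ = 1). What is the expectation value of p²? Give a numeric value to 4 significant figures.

14.06

p² u = −ħ² d²u/dx²; ⟨p²⟩ = −ħ² ∫ u*·u'' dx / ∫|u|² dx.
Differentiate x·exp(−κ·x) with the product rule; every integrand then reduces to terms xʲ·e^(−2κx) on [0, ∞), with ∫₀^∞ xʲ·e^(−2κx) dx = j!/(2κ)^(j+1).
State is unnormalized: ∫|u|² dx = 0.0047407, and ∫u*·(−ħ² u'') dx = 0.066667, so ⟨p²⟩ = 0.066667 / 0.0047407.
⟨p²⟩ = 14.063.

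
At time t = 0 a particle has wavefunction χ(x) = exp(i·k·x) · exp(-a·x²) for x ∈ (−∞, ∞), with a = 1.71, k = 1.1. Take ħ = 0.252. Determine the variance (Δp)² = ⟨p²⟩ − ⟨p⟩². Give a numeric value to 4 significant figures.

0.1086

Compute ⟨p⟩ and ⟨p²⟩ separately; (Δp)² = ⟨p²⟩ − ⟨p⟩².
Gaussian moments: ∫x^(2j)·e^(−2ax²) dx = (2j−1)!!/(4a)^j · √(π/(2a)), odd powers integrate to 0; here √(π/(2a)) = 0.95843. Derivatives: χ′ = (ik − 2ax)·χ, χ″ = ((ik − 2ax)² − 2a)·χ; the odd-in-x pieces drop out.
Normalization: ∫|χ|² dx = 0.95843.
⟨p⟩ = 0.27720 and ⟨p²⟩ = 0.18543.
(Δp)² = 0.18543 − (0.27720)² = 0.10859.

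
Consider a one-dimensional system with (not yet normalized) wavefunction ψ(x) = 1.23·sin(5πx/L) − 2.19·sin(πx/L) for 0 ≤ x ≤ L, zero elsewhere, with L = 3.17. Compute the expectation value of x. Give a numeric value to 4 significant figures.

1.585

⟨x⟩ = ∫ x·|ψ|² dx / ∫|ψ|² dx (integrals over the domain).
On 0 ≤ x ≤ L (j ≠ l): ∫sin²(jπx/L) dx = L/2, ∫sin(jπx/L)·sin(lπx/L) dx = 0; diagonal moments ∫x·sin²(jπx/L) dx = L²/4, ∫x²·sin²(jπx/L) dx = L³·(1/6 − 1/(4j²π²)); cross terms ∫x·sin(jπx/L)·sin(lπx/L) dx = 0 for j + l even and −4jlL²/(π²(j² − l²)²) for j + l odd, ∫x²·sin(jπx/L)·sin(lπx/L) dx = (−1)^(j+l)·4jlL³/(π²(j² − l²)²); higher powers the same way via product-to-sum and parts.
State is unnormalized: ∫|ψ|² dx = 9.9998, and ∫ψ*·x·ψ dx = 15.850, so ⟨x⟩ = 15.850 / 9.9998.
⟨x⟩ = 1.5850.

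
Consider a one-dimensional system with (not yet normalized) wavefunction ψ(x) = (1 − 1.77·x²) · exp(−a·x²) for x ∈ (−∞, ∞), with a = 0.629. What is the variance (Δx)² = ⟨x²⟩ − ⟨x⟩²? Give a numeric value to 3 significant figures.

1.55

Compute ⟨x⟩ and ⟨x²⟩ separately, then (Δx)² = ⟨x²⟩ − ⟨x⟩².
Expand each integrand as polynomial × e^(−2ax²) and use ∫x^(2j)·e^(−2ax²) dx = (2j−1)!!/(4a)^j · √(π/(2a)), odd powers → 0; here √(π/(2a)) = 1.5803.
Normalization: ∫|ψ|² dx = 1.7031.
⟨x⟩ = 0.0000 and ⟨x²⟩ = 1.5499.
(Δx)² = 1.5499 − (0.0000)² = 1.5499.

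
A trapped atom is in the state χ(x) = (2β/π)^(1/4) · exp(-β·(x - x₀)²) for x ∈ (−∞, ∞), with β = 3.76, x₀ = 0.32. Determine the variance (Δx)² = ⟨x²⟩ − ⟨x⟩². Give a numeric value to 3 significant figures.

Compute ⟨x⟩ and ⟨x²⟩ separately, then (Δx)² = ⟨x²⟩ − ⟨x⟩².
Gaussian moments (u = x − x₀): ∫u^(2j)·e^(−2βu²) du = (2j−1)!!/(4β)^j · √(π/(2β)), odd powers integrate to 0; here √(π/(2β)) = 0.64635.
⟨x⟩ = 0.32000 and ⟨x²⟩ = 0.16889.
(Δx)² = 0.16889 − (0.32000)² = 0.066489.

0.0665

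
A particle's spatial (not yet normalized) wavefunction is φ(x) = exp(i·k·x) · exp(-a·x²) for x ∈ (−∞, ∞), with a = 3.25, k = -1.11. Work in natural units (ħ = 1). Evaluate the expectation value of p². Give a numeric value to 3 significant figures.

4.48

p² φ = −ħ² d²φ/dx²; ⟨p²⟩ = −ħ² ∫ φ*·φ'' dx / ∫|φ|² dx.
Gaussian moments: ∫x^(2j)·e^(−2ax²) dx = (2j−1)!!/(4a)^j · √(π/(2a)), odd powers integrate to 0; here √(π/(2a)) = 0.69521. Derivatives: φ′ = (ik − 2ax)·φ, φ″ = ((ik − 2ax)² − 2a)·φ; the odd-in-x pieces drop out.
State is unnormalized: ∫|φ|² dx = 0.69521, and ∫φ*·(−ħ² φ'') dx = 3.1160, so ⟨p²⟩ = 3.1160 / 0.69521.
⟨p²⟩ = 4.4821.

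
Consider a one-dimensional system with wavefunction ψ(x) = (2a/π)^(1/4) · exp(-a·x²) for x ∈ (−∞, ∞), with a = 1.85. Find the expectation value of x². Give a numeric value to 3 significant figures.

⟨x²⟩ = ∫ x²·|ψ|² dx (integrals over the domain).
Gaussian moments: ∫x^(2j)·e^(−2ax²) dx = (2j−1)!!/(4a)^j · √(π/(2a)), odd powers integrate to 0; here √(π/(2a)) = 0.92145.
⟨x²⟩ = 0.13514.

0.135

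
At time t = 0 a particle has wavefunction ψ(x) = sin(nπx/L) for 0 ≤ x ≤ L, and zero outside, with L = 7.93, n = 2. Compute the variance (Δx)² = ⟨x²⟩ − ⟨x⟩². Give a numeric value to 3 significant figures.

4.44

Compute ⟨x⟩ and ⟨x²⟩ separately, then (Δx)² = ⟨x²⟩ − ⟨x⟩².
With sin²θ = (1 − cos2θ)/2 on 0 ≤ x ≤ L: ∫sin²(nπx/L) dx = L/2, ∫x·sin²(nπx/L) dx = L²/4, ∫x²·sin²(nπx/L) dx = L³·(1/6 − 1/(4n²π²)); higher powers xᵏ the same way, integrating xᵏ·cos(2nπx/L) by parts.
Normalization: ∫|ψ|² dx = 3.9650.
⟨x⟩ = 3.9650 and ⟨x²⟩ = 20.165.
(Δx)² = 20.165 − (3.9650)² = 4.4440.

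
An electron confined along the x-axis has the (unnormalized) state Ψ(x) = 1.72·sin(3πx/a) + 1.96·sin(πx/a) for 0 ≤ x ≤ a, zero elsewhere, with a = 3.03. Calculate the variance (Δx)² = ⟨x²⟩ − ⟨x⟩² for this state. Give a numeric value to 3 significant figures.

0.826

Compute ⟨x⟩ and ⟨x²⟩ separately, then (Δx)² = ⟨x²⟩ − ⟨x⟩².
On 0 ≤ x ≤ a (j ≠ l): ∫sin²(jπx/a) dx = a/2, ∫sin(jπx/a)·sin(lπx/a) dx = 0; diagonal moments ∫x·sin²(jπx/a) dx = a²/4, ∫x²·sin²(jπx/a) dx = a³·(1/6 − 1/(4j²π²)); cross terms ∫x·sin(jπx/a)·sin(lπx/a) dx = 0 for j + l even and −4jla²/(π²(j² − l²)²) for j + l odd, ∫x²·sin(jπx/a)·sin(lπx/a) dx = (−1)^(j+l)·4jla³/(π²(j² − l²)²); higher powers the same way via product-to-sum and parts.
Normalization: ∫|Ψ|² dx = 10.302.
⟨x⟩ = 1.5150 and ⟨x²⟩ = 3.1209.
(Δx)² = 3.1209 − (1.5150)² = 0.82571.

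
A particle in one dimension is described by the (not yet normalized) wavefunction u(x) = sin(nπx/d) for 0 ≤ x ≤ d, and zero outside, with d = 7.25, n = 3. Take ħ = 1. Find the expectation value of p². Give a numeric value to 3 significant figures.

p² u = −ħ² d²u/dx²; ⟨p²⟩ = −ħ² ∫ u*·u'' dx / ∫|u|² dx.
d/dx sin(nπx/d) = (nπ/d)·cos(nπx/d) and d²/dx² sin(nπx/d) = −(nπ/d)²·sin(nπx/d); on 0 ≤ x ≤ d, ∫sin²(nπx/d) dx = d/2 and ∫sin(nπx/d)·cos(nπx/d) dx = 0.
State is unnormalized: ∫|u|² dx = 3.6250, and ∫u*·(−ħ² u'') dx = 6.1260, so ⟨p²⟩ = 6.1260 / 3.6250.
⟨p²⟩ = 1.6899.

1.69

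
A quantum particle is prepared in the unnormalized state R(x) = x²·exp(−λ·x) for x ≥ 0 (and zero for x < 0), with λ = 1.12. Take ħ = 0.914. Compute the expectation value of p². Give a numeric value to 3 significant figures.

0.349

p² R = −ħ² d²R/dx²; ⟨p²⟩ = −ħ² ∫ R*·R'' dx / ∫|R|² dx.
Differentiate x²·exp(−λ·x) with the product rule; every integrand then reduces to terms xʲ·e^(−2λx) on [0, ∞), with ∫₀^∞ xʲ·e^(−2λx) dx = j!/(2λ)^(j+1).
State is unnormalized: ∫|R|² dx = 0.42557, and ∫R*·(−ħ² R'') dx = 0.14865, so ⟨p²⟩ = 0.14865 / 0.42557.
⟨p²⟩ = 0.34931.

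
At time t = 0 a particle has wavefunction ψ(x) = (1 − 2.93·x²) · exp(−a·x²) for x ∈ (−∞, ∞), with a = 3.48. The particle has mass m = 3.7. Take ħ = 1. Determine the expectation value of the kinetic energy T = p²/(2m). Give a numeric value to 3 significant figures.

T = −(ħ²/2m) d²/dx², so ⟨T⟩ = −(ħ²/2m) ∫ ψ*·ψ'' dx / ∫|ψ|² dx; with m = 3.7.
Expand each integrand as polynomial × e^(−2ax²) and use ∫x^(2j)·e^(−2ax²) dx = (2j−1)!!/(4a)^j · √(π/(2a)), odd powers → 0; here √(π/(2a)) = 0.67185. Differentiate with the product rule, d/dx e^(−ax²) = −2ax·e^(−ax²).
State is unnormalized: ∫|ψ|² dx = 0.47831, and ∫ψ*·(−ħ²/2m · ψ'') dx = 0.54695, so ⟨T⟩ = 0.54695 / 0.47831.
⟨T⟩ = 1.1435.

1.14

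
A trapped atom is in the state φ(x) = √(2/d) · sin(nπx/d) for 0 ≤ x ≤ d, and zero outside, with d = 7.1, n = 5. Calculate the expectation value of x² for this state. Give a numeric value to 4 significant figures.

⟨x²⟩ = ∫ x²·|φ|² dx (integrals over the domain).
With sin²θ = (1 − cos2θ)/2 on 0 ≤ x ≤ d: ∫sin²(nπx/d) dx = d/2, ∫x·sin²(nπx/d) dx = d²/4, ∫x²·sin²(nπx/d) dx = d³·(1/6 − 1/(4n²π²)); higher powers xᵏ the same way, integrating xᵏ·cos(2nπx/d) by parts.
⟨x²⟩ = 16.701.

16.70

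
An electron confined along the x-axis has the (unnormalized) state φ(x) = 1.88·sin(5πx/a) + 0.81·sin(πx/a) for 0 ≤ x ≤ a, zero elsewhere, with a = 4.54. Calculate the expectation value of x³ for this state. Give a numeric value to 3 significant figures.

⟨x³⟩ = ∫ x³·|φ|² dx / ∫|φ|² dx (integrals over the domain).
On 0 ≤ x ≤ a (j ≠ l): ∫sin²(jπx/a) dx = a/2, ∫sin(jπx/a)·sin(lπx/a) dx = 0; diagonal moments ∫x·sin²(jπx/a) dx = a²/4, ∫x²·sin²(jπx/a) dx = a³·(1/6 − 1/(4j²π²)); cross terms ∫x·sin(jπx/a)·sin(lπx/a) dx = 0 for j + l even and −4jla²/(π²(j² − l²)²) for j + l odd, ∫x²·sin(jπx/a)·sin(lπx/a) dx = (−1)^(j+l)·4jla³/(π²(j² − l²)²); higher powers the same way via product-to-sum and parts.
State is unnormalized: ∫|φ|² dx = 9.5124, and ∫φ*·x³·φ dx = 216.49, so ⟨x³⟩ = 216.49 / 9.5124.
⟨x³⟩ = 22.759.

22.8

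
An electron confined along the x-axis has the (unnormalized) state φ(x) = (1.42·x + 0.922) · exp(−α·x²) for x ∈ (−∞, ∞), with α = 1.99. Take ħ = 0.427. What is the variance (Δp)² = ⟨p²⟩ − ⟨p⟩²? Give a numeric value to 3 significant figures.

0.529

Compute ⟨p⟩ and ⟨p²⟩ separately; (Δp)² = ⟨p²⟩ − ⟨p⟩².
Expand each integrand as polynomial × e^(−2αx²) and use ∫x^(2j)·e^(−2αx²) dx = (2j−1)!!/(4α)^j · √(π/(2α)), odd powers → 0; here √(π/(2α)) = 0.88845. Differentiate with the product rule, d/dx e^(−αx²) = −2αx·e^(−αx²).
Normalization: ∫|φ|² dx = 0.98032.
⟨p⟩ = 0.0000 and ⟨p²⟩ = 0.52943.
(Δp)² = 0.52943 − (0.0000)² = 0.52943.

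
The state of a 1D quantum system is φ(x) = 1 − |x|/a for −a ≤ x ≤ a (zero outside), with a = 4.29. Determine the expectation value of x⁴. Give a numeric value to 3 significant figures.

9.68

⟨x⁴⟩ = ∫ x⁴·|φ|² dx / ∫|φ|² dx (integrals over the domain).
φ is even, so ∫ over [−a, a] = 2∫₀ᵃ with φ = 1 − x/a there: ∫₀ᵃ (1 − x/a)² dx = a/3, ∫₀ᵃ x²(1 − x/a)² dx = a³/30, ∫₀ᵃ x⁴(1 − x/a)² dx = a⁵/105.
State is unnormalized: ∫|φ|² dx = 2.8600, and ∫φ*·x⁴·φ dx = 27.678, so ⟨x⁴⟩ = 27.678 / 2.8600.
⟨x⁴⟩ = 9.6775.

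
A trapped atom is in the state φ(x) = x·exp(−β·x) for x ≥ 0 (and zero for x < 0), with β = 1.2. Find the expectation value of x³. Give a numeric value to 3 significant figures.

⟨x³⟩ = ∫ x³·|φ|² dx / ∫|φ|² dx (integrals over the domain).
Every integrand reduces to terms xʲ·e^(−2βx) on [0, ∞); use ∫₀^∞ xʲ·e^(−2βx) dx = j!/(2β)^(j+1).
State is unnormalized: ∫|φ|² dx = 0.14468, and ∫φ*·x³·φ dx = 0.62793, so ⟨x³⟩ = 0.62793 / 0.14468.
⟨x³⟩ = 4.3403.

4.34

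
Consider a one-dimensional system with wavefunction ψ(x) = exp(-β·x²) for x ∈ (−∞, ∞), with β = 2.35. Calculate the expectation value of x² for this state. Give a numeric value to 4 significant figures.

0.1064

⟨x²⟩ = ∫ x²·|ψ|² dx / ∫|ψ|² dx (integrals over the domain).
Gaussian moments: ∫x^(2j)·e^(−2βx²) dx = (2j−1)!!/(4β)^j · √(π/(2β)), odd powers integrate to 0; here √(π/(2β)) = 0.81757.
State is unnormalized: ∫|ψ|² dx = 0.81757, and ∫ψ*·x²·ψ dx = 0.086976, so ⟨x²⟩ = 0.086976 / 0.81757.
⟨x²⟩ = 0.10638.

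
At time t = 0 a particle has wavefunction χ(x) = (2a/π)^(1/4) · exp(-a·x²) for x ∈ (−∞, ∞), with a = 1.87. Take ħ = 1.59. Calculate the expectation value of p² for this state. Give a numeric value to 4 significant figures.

4.728

p² χ = −ħ² d²χ/dx²; ⟨p²⟩ = −ħ² ∫ χ*·χ'' dx.
Gaussian moments: ∫x^(2j)·e^(−2ax²) dx = (2j−1)!!/(4a)^j · √(π/(2a)), odd powers integrate to 0; here √(π/(2a)) = 0.91651. Derivatives: d/dx e^(−ax²) = −2ax·e^(−ax²), d²/dx² e^(−ax²) = (4a²x² − 2a)·e^(−ax²).
⟨p²⟩ = 4.7275.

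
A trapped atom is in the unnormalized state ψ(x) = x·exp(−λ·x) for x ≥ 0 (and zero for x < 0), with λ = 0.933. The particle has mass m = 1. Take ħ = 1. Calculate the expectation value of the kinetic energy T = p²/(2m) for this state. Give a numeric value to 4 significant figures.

0.4352

T = −(ħ²/2m) d²/dx², so ⟨T⟩ = −(ħ²/2m) ∫ ψ*·ψ'' dx / ∫|ψ|² dx; with m = 1.
Differentiate x·exp(−λ·x) with the product rule; every integrand then reduces to terms xʲ·e^(−2λx) on [0, ∞), with ∫₀^∞ xʲ·e^(−2λx) dx = j!/(2λ)^(j+1).
State is unnormalized: ∫|ψ|² dx = 0.30782, and ∫ψ*·(−ħ²/2m · ψ'') dx = 0.13398, so ⟨T⟩ = 0.13398 / 0.30782.
⟨T⟩ = 0.43524.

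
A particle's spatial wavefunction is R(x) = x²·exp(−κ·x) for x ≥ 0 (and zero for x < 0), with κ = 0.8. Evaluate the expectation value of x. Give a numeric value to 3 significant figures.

⟨x⟩ = ∫ x·|R|² dx / ∫|R|² dx (integrals over the domain).
Every integrand reduces to terms xʲ·e^(−2κx) on [0, ∞); use ∫₀^∞ xʲ·e^(−2κx) dx = j!/(2κ)^(j+1).
State is unnormalized: ∫|R|² dx = 2.2888, and ∫R*·x·R dx = 7.1526, so ⟨x⟩ = 7.1526 / 2.2888.
⟨x⟩ = 3.1250.

3.13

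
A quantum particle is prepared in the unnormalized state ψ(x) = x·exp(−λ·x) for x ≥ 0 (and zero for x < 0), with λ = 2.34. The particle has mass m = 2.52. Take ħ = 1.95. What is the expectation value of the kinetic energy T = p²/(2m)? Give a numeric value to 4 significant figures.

4.131

T = −(ħ²/2m) d²/dx², so ⟨T⟩ = −(ħ²/2m) ∫ ψ*·ψ'' dx / ∫|ψ|² dx; with m = 2.52.
Differentiate x·exp(−λ·x) with the product rule; every integrand then reduces to terms xʲ·e^(−2λx) on [0, ∞), with ∫₀^∞ xʲ·e^(−2λx) dx = j!/(2λ)^(j+1).
State is unnormalized: ∫|ψ|² dx = 0.019512, and ∫ψ*·(−ħ²/2m · ψ'') dx = 0.080605, so ⟨T⟩ = 0.080605 / 0.019512.
⟨T⟩ = 4.1311.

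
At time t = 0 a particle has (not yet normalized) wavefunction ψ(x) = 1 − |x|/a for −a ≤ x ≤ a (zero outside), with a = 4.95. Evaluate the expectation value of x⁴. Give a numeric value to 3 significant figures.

17.2

⟨x⁴⟩ = ∫ x⁴·|ψ|² dx / ∫|ψ|² dx (integrals over the domain).
ψ is even, so ∫ over [−a, a] = 2∫₀ᵃ with ψ = 1 − x/a there: ∫₀ᵃ (1 − x/a)² dx = a/3, ∫₀ᵃ x²(1 − x/a)² dx = a³/30, ∫₀ᵃ x⁴(1 − x/a)² dx = a⁵/105.
State is unnormalized: ∫|ψ|² dx = 3.3000, and ∫ψ*·x⁴·ψ dx = 56.607, so ⟨x⁴⟩ = 56.607 / 3.3000.
⟨x⁴⟩ = 17.154.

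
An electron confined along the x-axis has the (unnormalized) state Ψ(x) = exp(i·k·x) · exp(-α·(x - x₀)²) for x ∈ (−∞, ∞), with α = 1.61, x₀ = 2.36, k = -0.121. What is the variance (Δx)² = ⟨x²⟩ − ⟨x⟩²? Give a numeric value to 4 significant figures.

0.1553

Compute ⟨x⟩ and ⟨x²⟩ separately, then (Δx)² = ⟨x²⟩ − ⟨x⟩².
Gaussian moments (u = x − x₀): ∫u^(2j)·e^(−2αu²) du = (2j−1)!!/(4α)^j · √(π/(2α)), odd powers integrate to 0; here √(π/(2α)) = 0.98775.
Normalization: ∫|Ψ|² dx = 0.98775.
⟨x⟩ = 2.3600 and ⟨x²⟩ = 5.7249.
(Δx)² = 5.7249 − (2.3600)² = 0.15528.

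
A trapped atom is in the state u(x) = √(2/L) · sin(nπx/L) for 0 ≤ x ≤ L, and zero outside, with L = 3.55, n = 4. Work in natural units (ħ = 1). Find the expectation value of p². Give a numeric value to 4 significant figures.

p² u = −ħ² d²u/dx²; ⟨p²⟩ = −ħ² ∫ u*·u'' dx.
d/dx sin(nπx/L) = (nπ/L)·cos(nπx/L) and d²/dx² sin(nπx/L) = −(nπ/L)²·sin(nπx/L); on 0 ≤ x ≤ L, ∫sin²(nπx/L) dx = L/2 and ∫sin(nπx/L)·cos(nπx/L) dx = 0.
⟨p²⟩ = 12.530.

12.53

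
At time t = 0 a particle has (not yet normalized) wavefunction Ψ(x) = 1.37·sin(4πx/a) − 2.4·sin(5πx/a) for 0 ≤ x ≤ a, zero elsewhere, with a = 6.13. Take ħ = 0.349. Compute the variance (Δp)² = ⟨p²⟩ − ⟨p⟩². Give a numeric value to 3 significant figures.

0.729

Compute ⟨p⟩ and ⟨p²⟩ separately; (Δp)² = ⟨p²⟩ − ⟨p⟩².
d²/dx² sin(jπx/a) = −(jπ/a)²·sin(jπx/a); on 0 ≤ x ≤ a, ∫sin²(jπx/a) dx = a/2 and ∫sin(jπx/a)·sin(lπx/a) dx = 0 for j ≠ l, so only diagonal terms survive in ∫|Ψ|² and ∫Ψ·Ψ″; ∫Ψ·Ψ′ dx = [Ψ²/2] between the walls = 0.
Normalization: ∫|Ψ|² dx = 23.407.
⟨p⟩ = 0.0000 and ⟨p²⟩ = 0.72902.
(Δp)² = 0.72902 − (0.0000)² = 0.72902.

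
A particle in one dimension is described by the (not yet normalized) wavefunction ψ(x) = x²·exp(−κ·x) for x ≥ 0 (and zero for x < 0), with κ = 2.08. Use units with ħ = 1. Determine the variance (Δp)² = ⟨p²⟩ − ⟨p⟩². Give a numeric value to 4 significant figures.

1.442

Compute ⟨p⟩ and ⟨p²⟩ separately; (Δp)² = ⟨p²⟩ − ⟨p⟩².
Differentiate x²·exp(−κ·x) with the product rule; every integrand then reduces to terms xʲ·e^(−2κx) on [0, ∞), with ∫₀^∞ xʲ·e^(−2κx) dx = j!/(2κ)^(j+1).
Normalization: ∫|ψ|² dx = 0.019264.
⟨p⟩ = 0.0000 and ⟨p²⟩ = 1.4421.
(Δp)² = 1.4421 − (0.0000)² = 1.4421.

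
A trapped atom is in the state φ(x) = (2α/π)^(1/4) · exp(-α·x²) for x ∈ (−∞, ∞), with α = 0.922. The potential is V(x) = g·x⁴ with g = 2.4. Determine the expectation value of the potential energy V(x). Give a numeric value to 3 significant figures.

⟨V⟩ = ∫ V(x)·|φ|² dx.
Gaussian moments: ∫x^(2j)·e^(−2αx²) dx = (2j−1)!!/(4α)^j · √(π/(2α)), odd powers integrate to 0; here √(π/(2α)) = 1.3053.
⟨V⟩ = 0.52936.

0.529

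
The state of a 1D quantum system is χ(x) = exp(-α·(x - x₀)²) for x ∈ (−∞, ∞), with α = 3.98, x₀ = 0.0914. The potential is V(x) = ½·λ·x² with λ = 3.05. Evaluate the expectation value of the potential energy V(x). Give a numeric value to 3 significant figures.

⟨V⟩ = ∫ V(x)·|χ|² dx / ∫|χ|² dx.
Gaussian moments (u = x − x₀): ∫u^(2j)·e^(−2αu²) du = (2j−1)!!/(4α)^j · √(π/(2α)), odd powers integrate to 0; here √(π/(2α)) = 0.62823.
State is unnormalized: ∫|χ|² dx = 0.62823, and ∫χ*·V(x)·χ dx = 0.068183, so ⟨V⟩ = 0.068183 / 0.62823.
⟨V⟩ = 0.10853.

0.109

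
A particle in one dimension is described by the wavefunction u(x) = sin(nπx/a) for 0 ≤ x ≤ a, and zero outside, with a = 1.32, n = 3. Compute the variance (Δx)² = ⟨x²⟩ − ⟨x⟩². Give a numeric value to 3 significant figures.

0.135

Compute ⟨x⟩ and ⟨x²⟩ separately, then (Δx)² = ⟨x²⟩ − ⟨x⟩².
With sin²θ = (1 − cos2θ)/2 on 0 ≤ x ≤ a: ∫sin²(nπx/a) dx = a/2, ∫x·sin²(nπx/a) dx = a²/4, ∫x²·sin²(nπx/a) dx = a³·(1/6 − 1/(4n²π²)); higher powers xᵏ the same way, integrating xᵏ·cos(2nπx/a) by parts.
Normalization: ∫|u|² dx = 0.66000.
⟨x⟩ = 0.66000 and ⟨x²⟩ = 0.57099.
(Δx)² = 0.57099 − (0.66000)² = 0.13539.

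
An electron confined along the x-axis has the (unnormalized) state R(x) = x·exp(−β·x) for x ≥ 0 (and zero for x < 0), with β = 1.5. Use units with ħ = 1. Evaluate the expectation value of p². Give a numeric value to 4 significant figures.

p² R = −ħ² d²R/dx²; ⟨p²⟩ = −ħ² ∫ R*·R'' dx / ∫|R|² dx.
Differentiate x·exp(−β·x) with the product rule; every integrand then reduces to terms xʲ·e^(−2βx) on [0, ∞), with ∫₀^∞ xʲ·e^(−2βx) dx = j!/(2β)^(j+1).
State is unnormalized: ∫|R|² dx = 0.074074, and ∫R*·(−ħ² R'') dx = 0.16667, so ⟨p²⟩ = 0.16667 / 0.074074.
⟨p²⟩ = 2.2500.

2.250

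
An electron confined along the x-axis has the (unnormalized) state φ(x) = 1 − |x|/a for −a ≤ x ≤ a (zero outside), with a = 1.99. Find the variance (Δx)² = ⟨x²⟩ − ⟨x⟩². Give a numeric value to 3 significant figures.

Compute ⟨x⟩ and ⟨x²⟩ separately, then (Δx)² = ⟨x²⟩ − ⟨x⟩².
φ is even, so ∫ over [−a, a] = 2∫₀ᵃ with φ = 1 − x/a there: ∫₀ᵃ (1 − x/a)² dx = a/3, ∫₀ᵃ x²(1 − x/a)² dx = a³/30, ∫₀ᵃ x⁴(1 − x/a)² dx = a⁵/105.
Normalization: ∫|φ|² dx = 1.3267.
⟨x⟩ = 0.0000 and ⟨x²⟩ = 0.39601.
(Δx)² = 0.39601 − (0.0000)² = 0.39601.

0.396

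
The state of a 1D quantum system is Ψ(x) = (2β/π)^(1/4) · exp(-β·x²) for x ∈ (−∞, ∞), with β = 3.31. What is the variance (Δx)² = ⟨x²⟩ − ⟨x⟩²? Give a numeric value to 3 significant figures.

0.0755

Compute ⟨x⟩ and ⟨x²⟩ separately, then (Δx)² = ⟨x²⟩ − ⟨x⟩².
Gaussian moments: ∫x^(2j)·e^(−2βx²) dx = (2j−1)!!/(4β)^j · √(π/(2β)), odd powers integrate to 0; here √(π/(2β)) = 0.68888.
⟨x⟩ = 0.0000 and ⟨x²⟩ = 0.075529.
(Δx)² = 0.075529 − (0.0000)² = 0.075529.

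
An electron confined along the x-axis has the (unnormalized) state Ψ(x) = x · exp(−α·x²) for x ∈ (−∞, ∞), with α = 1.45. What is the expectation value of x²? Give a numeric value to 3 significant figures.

⟨x²⟩ = ∫ x²·|Ψ|² dx / ∫|Ψ|² dx (integrals over the domain).
Expand each integrand as polynomial × e^(−2αx²) and use ∫x^(2j)·e^(−2αx²) dx = (2j−1)!!/(4α)^j · √(π/(2α)), odd powers → 0; here √(π/(2α)) = 1.0408.
State is unnormalized: ∫|Ψ|² dx = 0.17945, and ∫Ψ*·x²·Ψ dx = 0.092820, so ⟨x²⟩ = 0.092820 / 0.17945.
⟨x²⟩ = 0.51724.

0.517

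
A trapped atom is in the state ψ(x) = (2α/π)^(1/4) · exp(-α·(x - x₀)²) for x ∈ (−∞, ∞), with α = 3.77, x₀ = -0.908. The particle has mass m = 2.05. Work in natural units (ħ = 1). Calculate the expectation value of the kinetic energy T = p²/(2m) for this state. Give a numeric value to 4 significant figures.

T = −(ħ²/2m) d²/dx², so ⟨T⟩ = −(ħ²/2m) ∫ ψ*·ψ'' dx; with m = 2.05.
Gaussian moments (u = x − x₀): ∫u^(2j)·e^(−2αu²) du = (2j−1)!!/(4α)^j · √(π/(2α)), odd powers integrate to 0; here √(π/(2α)) = 0.64549. Derivatives: d/dx e^(−αu²) = −2αu·e^(−αu²), d²/dx² e^(−αu²) = (4α²u² − 2α)·e^(−αu²).
⟨T⟩ = 0.91951.

0.9195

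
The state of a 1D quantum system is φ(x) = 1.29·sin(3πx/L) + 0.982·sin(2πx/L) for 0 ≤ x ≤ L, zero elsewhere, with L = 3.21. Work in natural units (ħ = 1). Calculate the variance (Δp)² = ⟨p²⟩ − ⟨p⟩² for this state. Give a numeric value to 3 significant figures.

6.86

Compute ⟨p⟩ and ⟨p²⟩ separately; (Δp)² = ⟨p²⟩ − ⟨p⟩².
d²/dx² sin(jπx/L) = −(jπ/L)²·sin(jπx/L); on 0 ≤ x ≤ L, ∫sin²(jπx/L) dx = L/2 and ∫sin(jπx/L)·sin(lπx/L) dx = 0 for j ≠ l, so only diagonal terms survive in ∫|φ|² and ∫φ·φ″; ∫φ·φ′ dx = [φ²/2] between the walls = 0.
Normalization: ∫|φ|² dx = 4.2186.
⟨p⟩ = 0.0000 and ⟨p²⟩ = 6.8634.
(Δp)² = 6.8634 − (0.0000)² = 6.8634.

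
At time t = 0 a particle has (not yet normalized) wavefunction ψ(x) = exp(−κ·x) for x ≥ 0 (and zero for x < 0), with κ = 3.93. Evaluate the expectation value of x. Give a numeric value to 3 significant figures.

0.127

⟨x⟩ = ∫ x·|ψ|² dx / ∫|ψ|² dx (integrals over the domain).
Every integrand reduces to terms xʲ·e^(−2κx) on [0, ∞); use ∫₀^∞ xʲ·e^(−2κx) dx = j!/(2κ)^(j+1).
State is unnormalized: ∫|ψ|² dx = 0.12723, and ∫ψ*·x·ψ dx = 0.016187, so ⟨x⟩ = 0.016187 / 0.12723.
⟨x⟩ = 0.12723.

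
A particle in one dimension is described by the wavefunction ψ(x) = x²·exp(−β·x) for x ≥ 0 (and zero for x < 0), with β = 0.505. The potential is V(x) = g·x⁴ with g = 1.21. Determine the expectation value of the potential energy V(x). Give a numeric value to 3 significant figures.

⟨V⟩ = ∫ V(x)·|ψ|² dx / ∫|ψ|² dx.
Every integrand reduces to terms xʲ·e^(−2βx) on [0, ∞); use ∫₀^∞ xʲ·e^(−2βx) dx = j!/(2β)^(j+1).
State is unnormalized: ∫|ψ|² dx = 22.835, and ∫ψ*·V(x)·ψ dx = 44608., so ⟨V⟩ = 44608. / 22.835.
⟨V⟩ = 1953.5.

1.95e+03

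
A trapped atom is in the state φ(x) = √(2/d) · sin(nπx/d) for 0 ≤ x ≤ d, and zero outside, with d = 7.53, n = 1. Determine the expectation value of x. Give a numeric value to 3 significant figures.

3.77

⟨x⟩ = ∫ x·|φ|² dx (integrals over the domain).
With sin²θ = (1 − cos2θ)/2 on 0 ≤ x ≤ d: ∫sin²(nπx/d) dx = d/2, ∫x·sin²(nπx/d) dx = d²/4, ∫x²·sin²(nπx/d) dx = d³·(1/6 − 1/(4n²π²)); higher powers xᵏ the same way, integrating xᵏ·cos(2nπx/d) by parts.
⟨x⟩ = 3.7650.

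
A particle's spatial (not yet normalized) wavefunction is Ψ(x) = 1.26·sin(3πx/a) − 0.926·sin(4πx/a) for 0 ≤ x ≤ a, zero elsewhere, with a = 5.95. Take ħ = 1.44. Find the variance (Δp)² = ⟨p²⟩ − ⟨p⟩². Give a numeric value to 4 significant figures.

Compute ⟨p⟩ and ⟨p²⟩ separately; (Δp)² = ⟨p²⟩ − ⟨p⟩².
d²/dx² sin(jπx/a) = −(jπ/a)²·sin(jπx/a); on 0 ≤ x ≤ a, ∫sin²(jπx/a) dx = a/2 and ∫sin(jπx/a)·sin(lπx/a) dx = 0 for j ≠ l, so only diagonal terms survive in ∫|Ψ|² and ∫Ψ·Ψ″; ∫Ψ·Ψ′ dx = [Ψ²/2] between the walls = 0.
Normalization: ∫|Ψ|² dx = 7.2741.
⟨p⟩ = 0.0000 and ⟨p²⟩ = 6.6219.
(Δp)² = 6.6219 − (0.0000)² = 6.6219.

6.622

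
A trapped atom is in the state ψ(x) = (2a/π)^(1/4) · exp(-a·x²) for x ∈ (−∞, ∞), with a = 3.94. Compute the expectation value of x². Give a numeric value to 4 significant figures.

0.06345

⟨x²⟩ = ∫ x²·|ψ|² dx (integrals over the domain).
Gaussian moments: ∫x^(2j)·e^(−2ax²) dx = (2j−1)!!/(4a)^j · √(π/(2a)), odd powers integrate to 0; here √(π/(2a)) = 0.63141.
⟨x²⟩ = 0.063452.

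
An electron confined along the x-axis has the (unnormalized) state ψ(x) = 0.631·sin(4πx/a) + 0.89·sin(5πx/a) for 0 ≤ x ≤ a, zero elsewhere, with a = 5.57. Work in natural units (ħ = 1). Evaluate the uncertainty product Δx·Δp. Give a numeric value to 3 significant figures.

Δx = √(⟨x²⟩−⟨x⟩²), Δp = √(⟨p²⟩−⟨p⟩²).
On 0 ≤ x ≤ a (j ≠ l): ∫sin²(jπx/a) dx = a/2, ∫sin(jπx/a)·sin(lπx/a) dx = 0; diagonal moments ∫x·sin²(jπx/a) dx = a²/4, ∫x²·sin²(jπx/a) dx = a³·(1/6 − 1/(4j²π²)); cross terms ∫x·sin(jπx/a)·sin(lπx/a) dx = 0 for j + l even and −4jla²/(π²(j² − l²)²) for j + l odd, ∫x²·sin(jπx/a)·sin(lπx/a) dx = (−1)^(j+l)·4jla³/(π²(j² − l²)²); higher powers the same way via product-to-sum and parts. d²/dx² sin(jπx/a) = −(jπ/a)²·sin(jπx/a); on 0 ≤ x ≤ a, ∫sin²(jπx/a) dx = a/2 and ∫sin(jπx/a)·sin(lπx/a) dx = 0 for j ≠ l, so only diagonal terms survive in ∫|ψ|² and ∫ψ·ψ″; ∫ψ·ψ′ dx = [ψ²/2] between the walls = 0.
Normalization: ∫|ψ|² dx = 3.3149.
⟨x⟩ = 1.7330, ⟨x²⟩ = 4.4075 ⇒ Δx = 1.1849.
⟨p⟩ = 0.0000, ⟨p²⟩ = 6.9952 ⇒ Δp = 2.6448.
Δx·Δp = 3.1340.

3.13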